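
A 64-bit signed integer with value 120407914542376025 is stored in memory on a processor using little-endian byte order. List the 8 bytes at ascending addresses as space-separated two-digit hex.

59 A4 71 3E 5C C6 AB 01

120407914542376025 in hexadecimal, padded to 64 bits, is 0x01ABC65C3E71A459.
Split into bytes (most-significant first): 01 AB C6 5C 3E 71 A4 59.
In little-endian order the low byte comes first in memory.
So at ascending addresses the bytes are 59 A4 71 3E 5C C6 AB 01.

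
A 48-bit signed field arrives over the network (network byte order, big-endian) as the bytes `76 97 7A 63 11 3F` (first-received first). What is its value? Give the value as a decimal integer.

Big-endian stores the most-significant byte at the lowest address.
The bytes are already most-significant first: 0x76977A63113F.
0x76977A63113F = 130392965452095.

130392965452095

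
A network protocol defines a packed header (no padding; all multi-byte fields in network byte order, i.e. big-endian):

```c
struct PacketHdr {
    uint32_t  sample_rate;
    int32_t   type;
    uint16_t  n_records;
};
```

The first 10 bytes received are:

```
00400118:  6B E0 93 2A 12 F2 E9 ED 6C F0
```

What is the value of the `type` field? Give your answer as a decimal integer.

317909485

`type` follows `sample_rate` (4 bytes), so it starts at byte offset 4 and occupies 4 bytes.
Bytes at offsets 4..7: 12 F2 E9 ED.
Big-endian stores the most-significant byte at the lowest address.
The bytes are already most-significant first: 0x12F2E9ED.
0x12F2E9ED = 317909485.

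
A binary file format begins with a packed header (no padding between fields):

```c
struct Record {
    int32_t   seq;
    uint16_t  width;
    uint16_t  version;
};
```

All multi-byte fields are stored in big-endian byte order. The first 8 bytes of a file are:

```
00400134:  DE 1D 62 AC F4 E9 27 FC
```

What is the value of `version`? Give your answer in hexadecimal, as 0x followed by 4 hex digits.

`version` follows `seq` (4 B), `width` (2 B), so it starts at offset 4 + 2 = 6 and occupies 2 bytes.
Bytes at offsets 6..7: 27 FC.
Big-endian stores the most-significant byte at the lowest address.
The bytes are already most-significant first: 0x27FC.

0x27FC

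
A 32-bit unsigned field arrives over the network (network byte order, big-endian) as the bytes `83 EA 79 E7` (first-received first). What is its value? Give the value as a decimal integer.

2213181927

Big-endian: lowest address holds the most-significant byte.
The bytes are already most-significant first: 0x83EA79E7.
0x83EA79E7 = 2213181927.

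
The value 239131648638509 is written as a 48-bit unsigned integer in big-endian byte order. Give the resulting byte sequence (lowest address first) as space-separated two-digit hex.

D9 7D 2C F8 BE 2D

239131648638509 in hexadecimal, padded to 48 bits, is 0xD97D2CF8BE2D.
Split into bytes (most-significant first): D9 7D 2C F8 BE 2D.
In big-endian order the high byte comes first in memory.
So the memory order matches the most-significant-first order: D9 7D 2C F8 BE 2D.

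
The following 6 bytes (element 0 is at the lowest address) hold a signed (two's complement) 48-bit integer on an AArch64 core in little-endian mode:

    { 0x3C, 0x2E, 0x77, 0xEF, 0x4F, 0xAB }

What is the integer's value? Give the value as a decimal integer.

-93115168379332

Little-endian stores the least-significant byte at the lowest address.
Reassemble most-significant byte first: AB 4F EF 77 2E 3C → 0xAB4FEF772E3C.
Top bit is set, so as a signed 48-bit value this is 0xAB4FEF772E3C − 2^48 = -93115168379332.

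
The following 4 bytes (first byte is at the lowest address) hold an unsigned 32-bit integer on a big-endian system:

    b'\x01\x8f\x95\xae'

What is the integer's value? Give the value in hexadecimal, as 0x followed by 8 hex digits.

Big-endian: lowest address holds the most-significant byte.
The bytes are already most-significant first: 0x018F95AE.

0x018F95AE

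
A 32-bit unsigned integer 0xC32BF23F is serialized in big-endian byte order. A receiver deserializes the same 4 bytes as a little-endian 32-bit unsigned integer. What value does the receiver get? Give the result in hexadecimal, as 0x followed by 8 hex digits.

Stored big-endian, the bytes at ascending addresses are C3 2B F2 3F.
Read back as little-endian, the first byte is least significant, giving 0x3FF22BC3.

0x3FF22BC3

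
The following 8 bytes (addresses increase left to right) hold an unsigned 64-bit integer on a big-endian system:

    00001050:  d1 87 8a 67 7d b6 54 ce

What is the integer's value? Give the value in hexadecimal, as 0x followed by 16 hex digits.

In big-endian order the high byte comes first in memory.
The bytes are already most-significant first: 0xD1878A677DB654CE.

0xD1878A677DB654CE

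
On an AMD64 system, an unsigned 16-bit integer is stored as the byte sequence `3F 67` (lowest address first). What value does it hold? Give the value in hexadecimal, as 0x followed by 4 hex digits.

0x673F

In little-endian order the low byte comes first in memory.
Reassemble most-significant byte first: 67 3F → 0x673F.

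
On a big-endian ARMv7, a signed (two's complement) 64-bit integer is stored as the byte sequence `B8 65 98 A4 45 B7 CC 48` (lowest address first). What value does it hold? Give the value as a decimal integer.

-5159549966771303352

Big-endian: lowest address holds the most-significant byte.
The bytes are already most-significant first: 0xB86598A445B7CC48.
Top bit is set, so as a signed 64-bit value this is 0xB86598A445B7CC48 − 2^64 = -5159549966771303352.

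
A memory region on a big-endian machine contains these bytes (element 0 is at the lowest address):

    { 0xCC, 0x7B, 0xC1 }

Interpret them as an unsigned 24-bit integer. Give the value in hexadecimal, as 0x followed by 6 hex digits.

Big-endian: lowest address holds the most-significant byte.
The bytes are already most-significant first: 0xCC7BC1.

0xCC7BC1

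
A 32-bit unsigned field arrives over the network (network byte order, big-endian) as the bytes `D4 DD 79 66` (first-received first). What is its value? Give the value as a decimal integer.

3571284326

In big-endian order the high byte comes first in memory.
The bytes are already most-significant first: 0xD4DD7966.
0xD4DD7966 = 3571284326.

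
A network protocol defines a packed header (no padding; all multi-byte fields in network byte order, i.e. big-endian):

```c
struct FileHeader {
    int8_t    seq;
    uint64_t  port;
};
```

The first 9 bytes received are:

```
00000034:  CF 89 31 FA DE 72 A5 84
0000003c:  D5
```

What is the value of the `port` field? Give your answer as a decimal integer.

9885958490368083157

`port` follows `seq` (1 byte), so it starts at byte offset 1 and occupies 8 bytes.
Bytes at offsets 1..8: 89 31 FA DE 72 A5 84 D5.
In big-endian order the high byte comes first in memory.
The bytes are already most-significant first: 0x8931FADE72A584D5.
0x8931FADE72A584D5 = 9885958490368083157.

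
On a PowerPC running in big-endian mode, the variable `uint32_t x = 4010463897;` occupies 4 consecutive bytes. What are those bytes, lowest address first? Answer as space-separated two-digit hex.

EF 0A D2 99

4010463897 in hexadecimal, padded to 32 bits, is 0xEF0AD299.
Split into bytes (most-significant first): EF 0A D2 99.
Big-endian stores the most-significant byte at the lowest address.
So the memory order matches the most-significant-first order: EF 0A D2 99.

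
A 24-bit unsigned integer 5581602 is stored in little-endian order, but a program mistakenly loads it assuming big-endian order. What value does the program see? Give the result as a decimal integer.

5581602 in 24-bit hexadecimal is 0x552B22.
Stored little-endian, the bytes at ascending addresses are 22 2B 55.
Read back as big-endian, the last byte is least significant, giving 0x222B55.
0x222B55 = 2239317.

2239317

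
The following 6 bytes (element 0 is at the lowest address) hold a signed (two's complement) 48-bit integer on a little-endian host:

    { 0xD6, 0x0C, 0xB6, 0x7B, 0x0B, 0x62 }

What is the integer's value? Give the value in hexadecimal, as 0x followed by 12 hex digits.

Little-endian: lowest address holds the least-significant byte.
Reassemble most-significant byte first: 62 0B 7B B6 0C D6 → 0x620B7BB60CD6.

0x620B7BB60CD6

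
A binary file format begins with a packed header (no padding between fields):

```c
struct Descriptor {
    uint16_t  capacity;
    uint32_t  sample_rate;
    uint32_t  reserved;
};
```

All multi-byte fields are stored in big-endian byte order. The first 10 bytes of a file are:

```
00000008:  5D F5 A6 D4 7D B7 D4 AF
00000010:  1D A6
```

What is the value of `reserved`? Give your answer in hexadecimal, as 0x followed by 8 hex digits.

`reserved` follows `capacity` (2 B), `sample_rate` (4 B), so it starts at offset 2 + 4 = 6 and occupies 4 bytes.
Bytes at offsets 6..9: D4 AF 1D A6.
In big-endian order the high byte comes first in memory.
The bytes are already most-significant first: 0xD4AF1DA6.

0xD4AF1DA6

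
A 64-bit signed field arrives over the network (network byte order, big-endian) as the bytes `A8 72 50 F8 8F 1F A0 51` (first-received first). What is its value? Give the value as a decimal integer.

-6308891099509317551

Big-endian stores the most-significant byte at the lowest address.
The bytes are already most-significant first: 0xA87250F88F1FA051.
Top bit is set, so as a signed 64-bit value this is 0xA87250F88F1FA051 − 2^64 = -6308891099509317551.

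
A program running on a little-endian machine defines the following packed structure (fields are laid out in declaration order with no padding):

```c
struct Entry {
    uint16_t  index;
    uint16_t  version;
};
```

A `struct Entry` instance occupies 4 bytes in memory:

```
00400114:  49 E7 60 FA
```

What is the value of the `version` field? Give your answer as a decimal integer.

`version` follows `index` (2 bytes), so it starts at byte offset 2 and occupies 2 bytes.
Bytes at offsets 2..3: 60 FA.
In little-endian order the low byte comes first in memory.
Reassemble most-significant byte first: FA 60 → 0xFA60.
0xFA60 = 64096.

64096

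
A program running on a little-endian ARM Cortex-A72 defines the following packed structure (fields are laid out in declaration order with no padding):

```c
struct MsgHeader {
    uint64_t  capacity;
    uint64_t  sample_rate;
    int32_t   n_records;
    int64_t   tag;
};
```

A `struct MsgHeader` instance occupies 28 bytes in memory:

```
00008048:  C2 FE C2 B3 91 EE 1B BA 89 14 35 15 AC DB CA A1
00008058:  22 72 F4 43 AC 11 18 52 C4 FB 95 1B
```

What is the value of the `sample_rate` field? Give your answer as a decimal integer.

`sample_rate` follows `capacity` (8 bytes), so it starts at byte offset 8 and occupies 8 bytes.
Bytes at offsets 8..15: 89 14 35 15 AC DB CA A1.
Little-endian stores the least-significant byte at the lowest address.
Reassemble most-significant byte first: A1 CA DB AC 15 35 14 89 → 0xA1CADBAC15351489.
0xA1CADBAC15351489 = 11658372117538608265.

11658372117538608265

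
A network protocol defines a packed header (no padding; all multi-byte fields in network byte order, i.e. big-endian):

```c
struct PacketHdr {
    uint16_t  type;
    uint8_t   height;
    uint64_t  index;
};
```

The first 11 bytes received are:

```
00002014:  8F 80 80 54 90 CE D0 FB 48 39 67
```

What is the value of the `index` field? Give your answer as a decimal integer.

6093597692796615015

`index` follows `type` (2 B), `height` (1 B), so it starts at offset 2 + 1 = 3 and occupies 8 bytes.
Bytes at offsets 3..10: 54 90 CE D0 FB 48 39 67.
Big-endian stores the most-significant byte at the lowest address.
The bytes are already most-significant first: 0x5490CED0FB483967.
0x5490CED0FB483967 = 6093597692796615015.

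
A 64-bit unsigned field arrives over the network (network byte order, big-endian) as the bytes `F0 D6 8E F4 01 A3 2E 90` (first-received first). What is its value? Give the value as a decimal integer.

17354215392769420944

Big-endian: lowest address holds the most-significant byte.
The bytes are already most-significant first: 0xF0D68EF401A32E90.
0xF0D68EF401A32E90 = 17354215392769420944.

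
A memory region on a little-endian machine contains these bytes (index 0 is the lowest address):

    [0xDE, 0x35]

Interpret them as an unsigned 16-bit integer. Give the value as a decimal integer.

13790

Little-endian stores the least-significant byte at the lowest address.
Reassemble most-significant byte first: 35 DE → 0x35DE.
0x35DE = 13790.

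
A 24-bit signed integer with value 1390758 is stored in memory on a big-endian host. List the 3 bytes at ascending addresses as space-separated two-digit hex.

15 38 A6

1390758 in hexadecimal, padded to 24 bits, is 0x1538A6.
Split into bytes (most-significant first): 15 38 A6.
In big-endian order the high byte comes first in memory.
So the memory order matches the most-significant-first order: 15 38 A6.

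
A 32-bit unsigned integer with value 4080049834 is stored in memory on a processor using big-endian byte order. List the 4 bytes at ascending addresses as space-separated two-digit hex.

4080049834 in hexadecimal, padded to 32 bits, is 0xF3309EAA.
Split into bytes (most-significant first): F3 30 9E AA.
In big-endian order the high byte comes first in memory.
So the memory order matches the most-significant-first order: F3 30 9E AA.

F3 30 9E AA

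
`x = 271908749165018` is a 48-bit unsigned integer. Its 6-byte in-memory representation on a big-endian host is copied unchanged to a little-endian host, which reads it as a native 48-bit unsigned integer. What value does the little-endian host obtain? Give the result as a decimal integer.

240524203150583

271908749165018 in 48-bit hexadecimal is 0xF74CB067C1DA.
Stored big-endian, the bytes at ascending addresses are F7 4C B0 67 C1 DA.
Read back as little-endian, the first byte is least significant, giving 0xDAC167B04CF7.
0xDAC167B04CF7 = 240524203150583.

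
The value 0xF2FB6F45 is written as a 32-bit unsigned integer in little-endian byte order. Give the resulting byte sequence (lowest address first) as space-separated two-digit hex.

45 6F FB F2

Split into bytes (most-significant first): F2 FB 6F 45.
Little-endian stores the least-significant byte at the lowest address.
So at ascending addresses the bytes are 45 6F FB F2.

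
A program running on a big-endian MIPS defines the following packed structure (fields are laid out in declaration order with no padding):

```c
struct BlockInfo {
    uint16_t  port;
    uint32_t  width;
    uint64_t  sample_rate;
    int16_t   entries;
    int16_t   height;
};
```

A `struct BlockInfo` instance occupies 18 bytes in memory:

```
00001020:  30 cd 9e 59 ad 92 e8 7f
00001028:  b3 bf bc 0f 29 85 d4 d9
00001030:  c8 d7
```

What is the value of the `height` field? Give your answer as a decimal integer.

-14121

`height` follows `port` (2 B), `width` (4 B), `sample_rate` (8 B), `entries` (2 B), so it starts at offset 2 + 4 + 8 + 2 = 16 and occupies 2 bytes.
Bytes at offsets 16..17: C8 D7.
In big-endian order the high byte comes first in memory.
The bytes are already most-significant first: 0xC8D7.
Top bit is set, so as a signed 16-bit value this is 0xC8D7 − 2^16 = -14121.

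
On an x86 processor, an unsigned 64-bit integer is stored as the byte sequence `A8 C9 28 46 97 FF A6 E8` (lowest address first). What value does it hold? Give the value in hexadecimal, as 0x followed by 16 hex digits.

0xE8A6FF974628C9A8

In little-endian order the low byte comes first in memory.
Reassemble most-significant byte first: E8 A6 FF 97 46 28 C9 A8 → 0xE8A6FF974628C9A8.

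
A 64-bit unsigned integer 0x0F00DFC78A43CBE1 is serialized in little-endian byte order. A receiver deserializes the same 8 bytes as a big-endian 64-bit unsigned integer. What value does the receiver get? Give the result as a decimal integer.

16270172342143877135

Stored little-endian, the bytes at ascending addresses are E1 CB 43 8A C7 DF 00 0F.
Read back as big-endian, the last byte is least significant, giving 0xE1CB438AC7DF000F.
0xE1CB438AC7DF000F = 16270172342143877135.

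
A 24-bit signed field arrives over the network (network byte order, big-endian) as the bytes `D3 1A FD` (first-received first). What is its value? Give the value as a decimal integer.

-2942211

Big-endian: lowest address holds the most-significant byte.
The bytes are already most-significant first: 0xD31AFD.
Top bit is set, so as a signed 24-bit value this is 0xD31AFD − 2^24 = -2942211.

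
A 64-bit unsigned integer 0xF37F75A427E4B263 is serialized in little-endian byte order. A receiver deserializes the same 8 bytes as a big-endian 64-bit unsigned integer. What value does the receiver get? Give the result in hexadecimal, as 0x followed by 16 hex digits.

0x63B2E427A4757FF3

Stored little-endian, the bytes at ascending addresses are 63 B2 E4 27 A4 75 7F F3.
Read back as big-endian, the last byte is least significant, giving 0x63B2E427A4757FF3.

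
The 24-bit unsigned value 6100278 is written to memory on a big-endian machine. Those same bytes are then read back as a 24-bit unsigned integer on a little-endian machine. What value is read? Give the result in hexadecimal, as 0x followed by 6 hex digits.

6100278 in 24-bit hexadecimal is 0x5D1536.
Stored big-endian, the bytes at ascending addresses are 5D 15 36.
Read back as little-endian, the first byte is least significant, giving 0x36155D.

0x36155D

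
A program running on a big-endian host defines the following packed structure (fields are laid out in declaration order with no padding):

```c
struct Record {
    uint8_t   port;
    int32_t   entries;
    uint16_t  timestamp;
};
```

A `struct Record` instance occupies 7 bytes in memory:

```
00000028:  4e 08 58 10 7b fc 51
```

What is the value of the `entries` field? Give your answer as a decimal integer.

139989115

`entries` follows `port` (1 byte), so it starts at byte offset 1 and occupies 4 bytes.
Bytes at offsets 1..4: 08 58 10 7B.
Big-endian: lowest address holds the most-significant byte.
The bytes are already most-significant first: 0x0858107B.
0x0858107B = 139989115.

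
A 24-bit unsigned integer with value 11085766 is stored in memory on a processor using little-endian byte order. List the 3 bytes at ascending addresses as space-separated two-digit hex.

C6 27 A9

11085766 in hexadecimal, padded to 24 bits, is 0xA927C6.
Split into bytes (most-significant first): A9 27 C6.
Little-endian stores the least-significant byte at the lowest address.
So at ascending addresses the bytes are C6 27 A9.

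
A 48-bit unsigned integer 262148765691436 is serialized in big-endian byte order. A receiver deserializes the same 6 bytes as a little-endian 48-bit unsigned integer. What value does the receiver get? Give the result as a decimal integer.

49126075297006

262148765691436 in 48-bit hexadecimal is 0xEE6C440EAE2C.
Stored big-endian, the bytes at ascending addresses are EE 6C 44 0E AE 2C.
Read back as little-endian, the first byte is least significant, giving 0x2CAE0E446CEE.
0x2CAE0E446CEE = 49126075297006.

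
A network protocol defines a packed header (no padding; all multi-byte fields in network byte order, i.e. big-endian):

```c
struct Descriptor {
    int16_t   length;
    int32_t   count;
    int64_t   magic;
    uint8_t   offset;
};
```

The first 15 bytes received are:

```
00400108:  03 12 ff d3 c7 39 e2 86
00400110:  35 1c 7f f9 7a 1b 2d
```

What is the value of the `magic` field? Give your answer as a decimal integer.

-2123951777736197605

`magic` follows `length` (2 B), `count` (4 B), so it starts at offset 2 + 4 = 6 and occupies 8 bytes.
Bytes at offsets 6..13: E2 86 35 1C 7F F9 7A 1B.
In big-endian order the high byte comes first in memory.
The bytes are already most-significant first: 0xE286351C7FF97A1B.
Top bit is set, so as a signed 64-bit value this is 0xE286351C7FF97A1B − 2^64 = -2123951777736197605.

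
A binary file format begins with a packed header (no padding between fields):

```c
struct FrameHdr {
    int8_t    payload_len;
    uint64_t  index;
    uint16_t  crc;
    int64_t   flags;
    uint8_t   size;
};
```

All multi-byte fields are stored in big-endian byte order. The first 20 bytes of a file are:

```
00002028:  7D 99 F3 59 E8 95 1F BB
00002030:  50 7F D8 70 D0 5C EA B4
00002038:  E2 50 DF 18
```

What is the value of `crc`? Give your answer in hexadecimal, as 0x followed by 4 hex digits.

`crc` follows `payload_len` (1 B), `index` (8 B), so it starts at offset 1 + 8 = 9 and occupies 2 bytes.
Bytes at offsets 9..10: 7F D8.
In big-endian order the high byte comes first in memory.
The bytes are already most-significant first: 0x7FD8.

0x7FD8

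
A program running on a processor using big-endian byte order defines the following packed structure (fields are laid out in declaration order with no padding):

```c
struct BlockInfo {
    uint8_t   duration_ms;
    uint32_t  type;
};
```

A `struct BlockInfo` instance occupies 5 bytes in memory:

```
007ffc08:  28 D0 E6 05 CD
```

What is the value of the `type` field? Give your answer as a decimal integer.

`type` follows `duration_ms` (1 byte), so it starts at byte offset 1 and occupies 4 bytes.
Bytes at offsets 1..4: D0 E6 05 CD.
In big-endian order the high byte comes first in memory.
The bytes are already most-significant first: 0xD0E605CD.
0xD0E605CD = 3504735693.

3504735693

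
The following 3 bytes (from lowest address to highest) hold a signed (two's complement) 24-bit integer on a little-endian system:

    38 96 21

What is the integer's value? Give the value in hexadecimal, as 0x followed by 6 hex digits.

In little-endian order the low byte comes first in memory.
Reassemble most-significant byte first: 21 96 38 → 0x219638.

0x219638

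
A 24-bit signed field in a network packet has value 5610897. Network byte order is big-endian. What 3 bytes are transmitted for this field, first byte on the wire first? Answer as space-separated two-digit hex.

55 9D 91

5610897 in hexadecimal, padded to 24 bits, is 0x559D91.
Split into bytes (most-significant first): 55 9D 91.
Big-endian stores the most-significant byte at the lowest address.
So the memory order matches the most-significant-first order: 55 9D 91.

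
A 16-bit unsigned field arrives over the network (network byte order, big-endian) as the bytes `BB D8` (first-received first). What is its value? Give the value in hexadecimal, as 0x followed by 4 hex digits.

0xBBD8

Big-endian: lowest address holds the most-significant byte.
The bytes are already most-significant first: 0xBBD8.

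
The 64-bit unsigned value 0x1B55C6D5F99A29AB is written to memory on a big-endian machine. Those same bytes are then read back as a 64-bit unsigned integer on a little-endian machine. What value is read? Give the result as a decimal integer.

12333559452354893083

Stored big-endian, the bytes at ascending addresses are 1B 55 C6 D5 F9 9A 29 AB.
Read back as little-endian, the first byte is least significant, giving 0xAB299AF9D5C6551B.
0xAB299AF9D5C6551B = 12333559452354893083.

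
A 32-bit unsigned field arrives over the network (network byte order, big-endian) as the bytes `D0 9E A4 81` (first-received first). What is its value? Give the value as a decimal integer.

3500057729

Big-endian stores the most-significant byte at the lowest address.
The bytes are already most-significant first: 0xD09EA481.
0xD09EA481 = 3500057729.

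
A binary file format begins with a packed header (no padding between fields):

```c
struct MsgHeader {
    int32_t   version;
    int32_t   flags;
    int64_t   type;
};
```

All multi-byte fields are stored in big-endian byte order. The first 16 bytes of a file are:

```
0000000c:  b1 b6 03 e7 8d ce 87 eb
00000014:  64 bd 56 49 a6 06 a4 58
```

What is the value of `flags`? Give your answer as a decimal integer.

-1915844629

`flags` follows `version` (4 bytes), so it starts at byte offset 4 and occupies 4 bytes.
Bytes at offsets 4..7: 8D CE 87 EB.
Big-endian: lowest address holds the most-significant byte.
The bytes are already most-significant first: 0x8DCE87EB.
Top bit is set, so as a signed 32-bit value this is 0x8DCE87EB − 2^32 = -1915844629.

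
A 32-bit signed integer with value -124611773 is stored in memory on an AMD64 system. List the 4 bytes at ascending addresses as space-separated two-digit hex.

43 93 92 F8

Two's complement of -124611773 in 32 bits: 124611773 = 0x076D6CBD; invert → 0xF8929342; add 1 → 0xF8929343.
Split into bytes (most-significant first): F8 92 93 43.
In little-endian order the low byte comes first in memory.
So at ascending addresses the bytes are 43 93 92 F8.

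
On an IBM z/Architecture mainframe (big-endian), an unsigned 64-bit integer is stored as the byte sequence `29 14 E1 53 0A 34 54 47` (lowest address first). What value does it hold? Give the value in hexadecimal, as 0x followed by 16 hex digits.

0x2914E1530A345447

Big-endian stores the most-significant byte at the lowest address.
The bytes are already most-significant first: 0x2914E1530A345447.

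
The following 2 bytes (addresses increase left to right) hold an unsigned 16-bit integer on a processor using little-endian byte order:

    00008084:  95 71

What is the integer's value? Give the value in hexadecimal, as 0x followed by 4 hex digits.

0x7195

Little-endian: lowest address holds the least-significant byte.
Reassemble most-significant byte first: 71 95 → 0x7195.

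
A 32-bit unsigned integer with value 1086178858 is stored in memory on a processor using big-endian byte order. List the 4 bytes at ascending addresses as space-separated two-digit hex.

40 BD C6 2A

1086178858 in hexadecimal, padded to 32 bits, is 0x40BDC62A.
Split into bytes (most-significant first): 40 BD C6 2A.
Big-endian: lowest address holds the most-significant byte.
So the memory order matches the most-significant-first order: 40 BD C6 2A.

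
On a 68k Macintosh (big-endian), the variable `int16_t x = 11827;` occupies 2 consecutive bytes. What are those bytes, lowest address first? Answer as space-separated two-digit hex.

2E 33

11827 in hexadecimal, padded to 16 bits, is 0x2E33.
Split into bytes (most-significant first): 2E 33.
Big-endian stores the most-significant byte at the lowest address.
So the memory order matches the most-significant-first order: 2E 33.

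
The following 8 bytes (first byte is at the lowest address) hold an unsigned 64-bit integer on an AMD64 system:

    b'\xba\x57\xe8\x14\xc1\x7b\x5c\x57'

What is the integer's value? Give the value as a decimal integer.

Little-endian: lowest address holds the least-significant byte.
Reassemble most-significant byte first: 57 5C 7B C1 14 E8 57 BA → 0x575C7BC114E857BA.
0x575C7BC114E857BA = 6295042448366786490.

6295042448366786490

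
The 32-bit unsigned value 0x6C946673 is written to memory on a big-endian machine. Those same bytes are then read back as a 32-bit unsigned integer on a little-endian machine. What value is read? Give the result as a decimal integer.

1936102508

Stored big-endian, the bytes at ascending addresses are 6C 94 66 73.
Read back as little-endian, the first byte is least significant, giving 0x7366946C.
0x7366946C = 1936102508.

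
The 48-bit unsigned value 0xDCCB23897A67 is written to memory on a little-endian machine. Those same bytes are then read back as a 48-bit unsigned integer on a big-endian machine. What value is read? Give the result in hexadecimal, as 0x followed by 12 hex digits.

0x677A8923CBDC

Stored little-endian, the bytes at ascending addresses are 67 7A 89 23 CB DC.
Read back as big-endian, the last byte is least significant, giving 0x677A8923CBDC.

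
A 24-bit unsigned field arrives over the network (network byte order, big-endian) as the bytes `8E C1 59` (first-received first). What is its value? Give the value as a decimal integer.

9355609

In big-endian order the high byte comes first in memory.
The bytes are already most-significant first: 0x8EC159.
0x8EC159 = 9355609.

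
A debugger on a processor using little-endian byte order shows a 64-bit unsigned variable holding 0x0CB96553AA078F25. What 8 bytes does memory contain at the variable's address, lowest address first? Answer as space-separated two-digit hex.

25 8F 07 AA 53 65 B9 0C

Split into bytes (most-significant first): 0C B9 65 53 AA 07 8F 25.
Little-endian stores the least-significant byte at the lowest address.
So at ascending addresses the bytes are 25 8F 07 AA 53 65 B9 0C.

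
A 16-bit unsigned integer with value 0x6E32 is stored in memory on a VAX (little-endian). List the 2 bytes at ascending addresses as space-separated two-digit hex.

32 6E

Split into bytes (most-significant first): 6E 32.
Little-endian stores the least-significant byte at the lowest address.
So at ascending addresses the bytes are 32 6E.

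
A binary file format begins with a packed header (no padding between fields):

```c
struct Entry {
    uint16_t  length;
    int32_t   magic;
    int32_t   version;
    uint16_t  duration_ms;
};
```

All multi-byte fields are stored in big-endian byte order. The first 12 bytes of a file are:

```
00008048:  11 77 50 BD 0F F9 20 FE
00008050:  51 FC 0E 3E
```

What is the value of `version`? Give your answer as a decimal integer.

553538044

`version` follows `length` (2 B), `magic` (4 B), so it starts at offset 2 + 4 = 6 and occupies 4 bytes.
Bytes at offsets 6..9: 20 FE 51 FC.
In big-endian order the high byte comes first in memory.
The bytes are already most-significant first: 0x20FE51FC.
0x20FE51FC = 553538044.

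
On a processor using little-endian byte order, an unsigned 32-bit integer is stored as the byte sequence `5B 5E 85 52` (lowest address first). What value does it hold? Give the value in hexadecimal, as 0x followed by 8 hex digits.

In little-endian order the low byte comes first in memory.
Reassemble most-significant byte first: 52 85 5E 5B → 0x52855E5B.

0x52855E5B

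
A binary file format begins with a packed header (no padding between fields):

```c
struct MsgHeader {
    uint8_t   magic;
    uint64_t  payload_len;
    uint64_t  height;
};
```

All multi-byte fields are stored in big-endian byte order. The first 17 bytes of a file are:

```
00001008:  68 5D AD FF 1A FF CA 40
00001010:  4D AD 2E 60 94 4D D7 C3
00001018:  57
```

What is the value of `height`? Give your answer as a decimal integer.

12479017807567635287

`height` follows `magic` (1 B), `payload_len` (8 B), so it starts at offset 1 + 8 = 9 and occupies 8 bytes.
Bytes at offsets 9..16: AD 2E 60 94 4D D7 C3 57.
In big-endian order the high byte comes first in memory.
The bytes are already most-significant first: 0xAD2E60944DD7C357.
0xAD2E60944DD7C357 = 12479017807567635287.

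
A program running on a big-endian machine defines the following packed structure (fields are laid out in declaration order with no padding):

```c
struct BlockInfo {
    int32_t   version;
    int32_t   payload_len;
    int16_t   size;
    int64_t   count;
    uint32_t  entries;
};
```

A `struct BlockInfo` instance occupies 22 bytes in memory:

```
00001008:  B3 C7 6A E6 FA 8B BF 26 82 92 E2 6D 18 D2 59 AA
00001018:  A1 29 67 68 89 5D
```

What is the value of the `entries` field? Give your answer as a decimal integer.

1734904157

`entries` follows `version` (4 B), `payload_len` (4 B), `size` (2 B), `count` (8 B), so it starts at offset 4 + 4 + 2 + 8 = 18 and occupies 4 bytes.
Bytes at offsets 18..21: 67 68 89 5D.
In big-endian order the high byte comes first in memory.
The bytes are already most-significant first: 0x6768895D.
0x6768895D = 1734904157.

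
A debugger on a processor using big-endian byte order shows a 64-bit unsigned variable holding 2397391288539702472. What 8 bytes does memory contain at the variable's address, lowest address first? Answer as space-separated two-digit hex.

21 45 3E AC CD 06 64 C8

2397391288539702472 in hexadecimal, padded to 64 bits, is 0x21453EACCD0664C8.
Split into bytes (most-significant first): 21 45 3E AC CD 06 64 C8.
Big-endian: lowest address holds the most-significant byte.
So the memory order matches the most-significant-first order: 21 45 3E AC CD 06 64 C8.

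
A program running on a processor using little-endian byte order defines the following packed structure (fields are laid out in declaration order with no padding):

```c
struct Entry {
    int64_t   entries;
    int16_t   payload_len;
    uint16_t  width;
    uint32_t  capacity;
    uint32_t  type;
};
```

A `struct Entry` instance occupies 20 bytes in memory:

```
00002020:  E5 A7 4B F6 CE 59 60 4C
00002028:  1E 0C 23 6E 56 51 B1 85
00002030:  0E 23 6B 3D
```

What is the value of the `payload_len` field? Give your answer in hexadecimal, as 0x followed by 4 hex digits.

0x0C1E

`payload_len` follows `entries` (8 bytes), so it starts at byte offset 8 and occupies 2 bytes.
Bytes at offsets 8..9: 1E 0C.
In little-endian order the low byte comes first in memory.
Reassemble most-significant byte first: 0C 1E → 0x0C1E.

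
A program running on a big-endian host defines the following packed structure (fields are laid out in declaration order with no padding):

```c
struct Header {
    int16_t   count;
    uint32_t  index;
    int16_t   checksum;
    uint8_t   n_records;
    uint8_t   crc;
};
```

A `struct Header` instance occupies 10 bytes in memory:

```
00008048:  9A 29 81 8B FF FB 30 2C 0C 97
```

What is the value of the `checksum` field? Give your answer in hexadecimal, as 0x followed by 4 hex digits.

`checksum` follows `count` (2 B), `index` (4 B), so it starts at offset 2 + 4 = 6 and occupies 2 bytes.
Bytes at offsets 6..7: 30 2C.
In big-endian order the high byte comes first in memory.
The bytes are already most-significant first: 0x302C.

0x302C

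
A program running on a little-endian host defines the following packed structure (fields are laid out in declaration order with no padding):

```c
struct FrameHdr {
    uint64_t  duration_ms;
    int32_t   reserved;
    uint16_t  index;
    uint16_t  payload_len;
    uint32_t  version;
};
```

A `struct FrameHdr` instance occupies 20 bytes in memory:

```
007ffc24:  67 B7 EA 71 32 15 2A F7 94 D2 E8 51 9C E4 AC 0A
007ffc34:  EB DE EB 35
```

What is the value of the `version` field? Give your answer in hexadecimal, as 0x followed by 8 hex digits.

0x35EBDEEB

`version` follows `duration_ms` (8 B), `reserved` (4 B), `index` (2 B), `payload_len` (2 B), so it starts at offset 8 + 4 + 2 + 2 = 16 and occupies 4 bytes.
Bytes at offsets 16..19: EB DE EB 35.
Little-endian: lowest address holds the least-significant byte.
Reassemble most-significant byte first: 35 EB DE EB → 0x35EBDEEB.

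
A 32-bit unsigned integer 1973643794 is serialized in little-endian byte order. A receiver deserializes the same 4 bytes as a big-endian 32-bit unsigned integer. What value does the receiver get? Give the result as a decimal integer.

308978549

1973643794 in 32-bit hexadecimal is 0x75A36A12.
Stored little-endian, the bytes at ascending addresses are 12 6A A3 75.
Read back as big-endian, the last byte is least significant, giving 0x126AA375.
0x126AA375 = 308978549.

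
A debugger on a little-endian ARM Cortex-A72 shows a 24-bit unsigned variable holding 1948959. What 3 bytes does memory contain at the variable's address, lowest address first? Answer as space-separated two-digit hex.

1F BD 1D

1948959 in hexadecimal, padded to 24 bits, is 0x1DBD1F.
Split into bytes (most-significant first): 1D BD 1F.
Little-endian: lowest address holds the least-significant byte.
So at ascending addresses the bytes are 1F BD 1D.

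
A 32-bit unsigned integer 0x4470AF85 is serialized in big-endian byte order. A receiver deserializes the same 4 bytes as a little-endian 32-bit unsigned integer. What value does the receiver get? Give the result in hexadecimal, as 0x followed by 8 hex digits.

Stored big-endian, the bytes at ascending addresses are 44 70 AF 85.
Read back as little-endian, the first byte is least significant, giving 0x85AF7044.

0x85AF7044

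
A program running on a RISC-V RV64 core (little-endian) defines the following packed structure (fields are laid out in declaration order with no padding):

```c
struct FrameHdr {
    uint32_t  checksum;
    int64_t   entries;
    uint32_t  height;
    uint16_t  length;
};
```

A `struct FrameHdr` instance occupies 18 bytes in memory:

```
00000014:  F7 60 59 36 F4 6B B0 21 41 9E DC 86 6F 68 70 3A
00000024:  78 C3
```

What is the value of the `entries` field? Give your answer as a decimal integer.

`entries` follows `checksum` (4 bytes), so it starts at byte offset 4 and occupies 8 bytes.
Bytes at offsets 4..11: F4 6B B0 21 41 9E DC 86.
In little-endian order the low byte comes first in memory.
Reassemble most-significant byte first: 86 DC 9E 41 21 B0 6B F4 → 0x86DC9E4121B06BF4.
Top bit is set, so as a signed 64-bit value this is 0x86DC9E4121B06BF4 − 2^64 = -8728927975175590924.

-8728927975175590924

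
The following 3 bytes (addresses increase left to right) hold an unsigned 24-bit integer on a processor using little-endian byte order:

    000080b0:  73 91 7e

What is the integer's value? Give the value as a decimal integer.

8294771

In little-endian order the low byte comes first in memory.
Reassemble most-significant byte first: 7E 91 73 → 0x7E9173.
0x7E9173 = 8294771.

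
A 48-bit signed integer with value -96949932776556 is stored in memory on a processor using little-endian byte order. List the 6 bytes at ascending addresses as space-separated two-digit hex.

Two's complement of -96949932776556 in 48 bits: 96949932776556 = 0x582CEA4DDC6C; invert → 0xA7D315B22393; add 1 → 0xA7D315B22394.
Split into bytes (most-significant first): A7 D3 15 B2 23 94.
In little-endian order the low byte comes first in memory.
So at ascending addresses the bytes are 94 23 B2 15 D3 A7.

94 23 B2 15 D3 A7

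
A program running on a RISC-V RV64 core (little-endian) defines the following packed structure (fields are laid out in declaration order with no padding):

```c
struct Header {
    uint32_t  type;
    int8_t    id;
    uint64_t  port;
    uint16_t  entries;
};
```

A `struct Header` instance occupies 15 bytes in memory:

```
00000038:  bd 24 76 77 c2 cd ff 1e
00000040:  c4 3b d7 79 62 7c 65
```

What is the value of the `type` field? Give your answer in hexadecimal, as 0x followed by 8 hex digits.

`type` is the first field, at byte offset 0, occupying 4 bytes.
Bytes at offsets 0..3: BD 24 76 77.
Little-endian stores the least-significant byte at the lowest address.
Reassemble most-significant byte first: 77 76 24 BD → 0x777624BD.

0x777624BD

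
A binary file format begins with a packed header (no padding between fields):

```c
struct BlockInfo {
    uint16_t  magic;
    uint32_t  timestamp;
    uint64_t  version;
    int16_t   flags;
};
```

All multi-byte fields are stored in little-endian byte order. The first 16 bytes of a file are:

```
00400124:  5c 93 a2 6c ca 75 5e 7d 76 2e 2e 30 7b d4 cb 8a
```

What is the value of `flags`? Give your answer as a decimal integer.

`flags` follows `magic` (2 B), `timestamp` (4 B), `version` (8 B), so it starts at offset 2 + 4 + 8 = 14 and occupies 2 bytes.
Bytes at offsets 14..15: CB 8A.
Little-endian: lowest address holds the least-significant byte.
Reassemble most-significant byte first: 8A CB → 0x8ACB.
Top bit is set, so as a signed 16-bit value this is 0x8ACB − 2^16 = -30005.

-30005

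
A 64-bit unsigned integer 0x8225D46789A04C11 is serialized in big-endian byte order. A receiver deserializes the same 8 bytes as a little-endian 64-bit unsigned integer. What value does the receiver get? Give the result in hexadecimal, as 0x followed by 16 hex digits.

Stored big-endian, the bytes at ascending addresses are 82 25 D4 67 89 A0 4C 11.
Read back as little-endian, the first byte is least significant, giving 0x114CA08967D42582.

0x114CA08967D42582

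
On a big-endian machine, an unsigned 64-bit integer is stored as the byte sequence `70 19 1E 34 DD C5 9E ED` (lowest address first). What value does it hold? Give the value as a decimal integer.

8077520619073543917

In big-endian order the high byte comes first in memory.
The bytes are already most-significant first: 0x70191E34DDC59EED.
0x70191E34DDC59EED = 8077520619073543917.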